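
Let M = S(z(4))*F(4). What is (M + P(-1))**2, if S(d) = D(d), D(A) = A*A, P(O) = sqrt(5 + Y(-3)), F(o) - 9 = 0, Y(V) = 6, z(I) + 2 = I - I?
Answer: (36 + sqrt(11))**2 ≈ 1545.8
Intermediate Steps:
z(I) = -2 (z(I) = -2 + (I - I) = -2 + 0 = -2)
F(o) = 9 (F(o) = 9 + 0 = 9)
P(O) = sqrt(11) (P(O) = sqrt(5 + 6) = sqrt(11))
D(A) = A**2
S(d) = d**2
M = 36 (M = (-2)**2*9 = 4*9 = 36)
(M + P(-1))**2 = (36 + sqrt(11))**2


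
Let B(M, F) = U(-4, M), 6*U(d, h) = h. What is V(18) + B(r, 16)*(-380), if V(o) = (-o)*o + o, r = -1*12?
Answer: 454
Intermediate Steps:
r = -12
U(d, h) = h/6
B(M, F) = M/6
V(o) = o - o**2 (V(o) = -o**2 + o = o - o**2)
V(18) + B(r, 16)*(-380) = 18*(1 - 1*18) + ((1/6)*(-12))*(-380) = 18*(1 - 18) - 2*(-380) = 18*(-17) + 760 = -306 + 760 = 454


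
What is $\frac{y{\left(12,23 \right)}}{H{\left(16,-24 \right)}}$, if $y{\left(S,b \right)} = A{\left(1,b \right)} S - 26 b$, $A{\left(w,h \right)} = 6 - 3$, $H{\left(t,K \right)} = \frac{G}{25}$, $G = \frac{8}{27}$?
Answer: $- \frac{189675}{4} \approx -47419.0$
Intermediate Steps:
$G = \frac{8}{27}$ ($G = 8 \cdot \frac{1}{27} = \frac{8}{27} \approx 0.2963$)
$H{\left(t,K \right)} = \frac{8}{675}$ ($H{\left(t,K \right)} = \frac{8}{27 \cdot 25} = \frac{8}{27} \cdot \frac{1}{25} = \frac{8}{675}$)
$A{\left(w,h \right)} = 3$
$y{\left(S,b \right)} = - 26 b + 3 S$ ($y{\left(S,b \right)} = 3 S - 26 b = - 26 b + 3 S$)
$\frac{y{\left(12,23 \right)}}{H{\left(16,-24 \right)}} = \frac{\left(-26\right) 23 + 3 \cdot 12}{\frac{8}{675}} = \left(-598 + 36\right) \frac{675}{8} = \left(-562\right) \frac{675}{8} = - \frac{189675}{4}$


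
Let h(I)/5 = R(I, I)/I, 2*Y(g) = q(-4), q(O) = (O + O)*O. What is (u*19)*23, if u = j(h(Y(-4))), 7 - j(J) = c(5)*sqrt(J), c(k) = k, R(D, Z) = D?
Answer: 3059 - 2185*sqrt(5) ≈ -1826.8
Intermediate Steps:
q(O) = 2*O**2 (q(O) = (2*O)*O = 2*O**2)
Y(g) = 16 (Y(g) = (2*(-4)**2)/2 = (2*16)/2 = (1/2)*32 = 16)
h(I) = 5 (h(I) = 5*(I/I) = 5*1 = 5)
j(J) = 7 - 5*sqrt(J)
u = 7 - 5*sqrt(5) ≈ -4.1803
(u*19)*23 = ((7 - 5*sqrt(5))*19)*23 = (133 - 95*sqrt(5))*23 = 3059 - 2185*sqrt(5)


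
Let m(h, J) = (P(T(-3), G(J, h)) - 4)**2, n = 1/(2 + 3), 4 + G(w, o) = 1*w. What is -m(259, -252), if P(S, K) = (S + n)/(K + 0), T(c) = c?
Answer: -6517809/409600 ≈ -15.913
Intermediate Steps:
G(w, o) = -4 + w (G(w, o) = -4 + 1*w = -4 + w)
n = 1/5 ≈ 0.20000
P(S, K) = (1/5 + S)/K (P(S, K) = (S + 1/5)/(K + 0) = (1/5 + S)/K)
m(h, J) = (-4 - 14/(5*(-4 + J)))**2 (m(h, J) = ((1/5 - 3)/(-4 + J) - 4)**2 = (-14/5/(-4 + J) - 4)**2 = (-14/(5*(-4 + J)) - 4)**2 = (-4 - 14/(5*(-4 + J)))**2)
-m(259, -252) = -4*(-33 + 10*(-252))**2/(25*(-4 - 252)**2) = -4*(-33 - 2520)**2/(25*(-256)**2) = -4*(-2553)**2/(25*65536) = -4*6517809/(25*65536) = -1*6517809/409600 = -6517809/409600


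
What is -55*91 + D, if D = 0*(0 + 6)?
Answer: -5005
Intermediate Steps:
D = 0 (D = 0*6 = 0)
-55*91 + D = -55*91 + 0 = -5005 + 0 = -5005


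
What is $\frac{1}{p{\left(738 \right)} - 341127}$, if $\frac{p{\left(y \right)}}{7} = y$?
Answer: $- \frac{1}{335961} \approx -2.9765 \cdot 10^{-6}$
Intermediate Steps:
$p{\left(y \right)} = 7 y$
$\frac{1}{p{\left(738 \right)} - 341127} = \frac{1}{7 \cdot 738 - 341127} = \frac{1}{5166 - 341127} = \frac{1}{-335961} = - \frac{1}{335961}$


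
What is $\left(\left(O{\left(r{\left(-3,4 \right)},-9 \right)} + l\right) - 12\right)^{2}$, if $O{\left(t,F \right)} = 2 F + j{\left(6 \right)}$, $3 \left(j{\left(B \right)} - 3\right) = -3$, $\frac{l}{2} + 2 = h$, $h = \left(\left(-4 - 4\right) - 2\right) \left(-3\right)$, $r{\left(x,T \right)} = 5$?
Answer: $784$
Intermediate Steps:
$h = 30$ ($h = \left(\left(-4 - 4\right) - 2\right) \left(-3\right) = \left(-8 - 2\right) \left(-3\right) = \left(-10\right) \left(-3\right) = 30$)
$l = 56$ ($l = -4 + 2 \cdot 30 = -4 + 60 = 56$)
$j{\left(B \right)} = 2$ ($j{\left(B \right)} = 3 + \frac{1}{3} \left(-3\right) = 3 - 1 = 2$)
$O{\left(t,F \right)} = 2 + 2 F$ ($O{\left(t,F \right)} = 2 F + 2 = 2 + 2 F$)
$\left(\left(O{\left(r{\left(-3,4 \right)},-9 \right)} + l\right) - 12\right)^{2} = \left(\left(\left(2 + 2 \left(-9\right)\right) + 56\right) - 12\right)^{2} = \left(\left(\left(2 - 18\right) + 56\right) - 12\right)^{2} = \left(\left(-16 + 56\right) - 12\right)^{2} = \left(40 - 12\right)^{2} = 28^{2} = 784$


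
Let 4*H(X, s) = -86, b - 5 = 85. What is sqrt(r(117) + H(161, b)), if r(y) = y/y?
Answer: I*sqrt(82)/2 ≈ 4.5277*I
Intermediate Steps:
b = 90 (b = 5 + 85 = 90)
r(y) = 1
H(X, s) = -43/2 (H(X, s) = (1/4)*(-86) = -43/2)
sqrt(r(117) + H(161, b)) = sqrt(1 - 43/2) = sqrt(-41/2) = I*sqrt(82)/2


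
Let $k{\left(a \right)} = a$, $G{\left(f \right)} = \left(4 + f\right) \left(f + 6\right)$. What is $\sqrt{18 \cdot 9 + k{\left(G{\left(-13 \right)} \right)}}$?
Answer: $15$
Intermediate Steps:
$G{\left(f \right)} = \left(4 + f\right) \left(6 + f\right)$
$\sqrt{18 \cdot 9 + k{\left(G{\left(-13 \right)} \right)}} = \sqrt{18 \cdot 9 + \left(24 + \left(-13\right)^{2} + 10 \left(-13\right)\right)} = \sqrt{162 + \left(24 + 169 - 130\right)} = \sqrt{162 + 63} = \sqrt{225} = 15$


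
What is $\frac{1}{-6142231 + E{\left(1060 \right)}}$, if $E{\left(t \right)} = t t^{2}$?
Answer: $\frac{1}{1184873769} \approx 8.4397 \cdot 10^{-10}$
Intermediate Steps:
$E{\left(t \right)} = t^{3}$
$\frac{1}{-6142231 + E{\left(1060 \right)}} = \frac{1}{-6142231 + 1060^{3}} = \frac{1}{-6142231 + 1191016000} = \frac{1}{1184873769}$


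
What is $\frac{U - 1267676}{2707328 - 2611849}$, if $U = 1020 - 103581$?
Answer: $- \frac{1370237}{95479} \approx -14.351$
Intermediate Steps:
$U = -102561$ ($U = 1020 - 103581 = -102561$)
$\frac{U - 1267676}{2707328 - 2611849} = \frac{-102561 - 1267676}{2707328 - 2611849} = - \frac{1370237}{95479}$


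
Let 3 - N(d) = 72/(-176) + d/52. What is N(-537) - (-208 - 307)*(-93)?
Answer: -27388083/572 ≈ -47881.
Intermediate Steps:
N(d) = 75/22 - d/52 (N(d) = 3 - (72/(-176) + d/52) = 3 - (72*(-1/176) + d*(1/52)) = 3 - (-9/22 + d/52) = 3 + (9/22 - d/52) = 75/22 - d/52)
N(-537) - (-208 - 307)*(-93) = (75/22 - 1/52*(-537)) - (-208 - 307)*(-93) = (75/22 + 537/52) - (-515)*(-93) = 7857/572 - 1*47895 = 7857/572 - 47895 = -27388083/572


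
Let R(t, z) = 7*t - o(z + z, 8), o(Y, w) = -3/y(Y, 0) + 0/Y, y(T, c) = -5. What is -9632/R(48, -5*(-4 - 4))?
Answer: -1120/39 ≈ -28.718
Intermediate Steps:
o(Y, w) = ⅗ (o(Y, w) = -3/(-5) + 0/Y = -3*(-⅕) + 0 = ⅗ + 0 = ⅗)
R(t, z) = -⅗ + 7*t (R(t, z) = 7*t - 1*⅗ = 7*t - ⅗ = -⅗ + 7*t)
-9632/R(48, -5*(-4 - 4)) = -9632/(-⅗ + 7*48) = -9632/(-⅗ + 336) = -9632/1677/5 = -9632*5/1677 = -1120/39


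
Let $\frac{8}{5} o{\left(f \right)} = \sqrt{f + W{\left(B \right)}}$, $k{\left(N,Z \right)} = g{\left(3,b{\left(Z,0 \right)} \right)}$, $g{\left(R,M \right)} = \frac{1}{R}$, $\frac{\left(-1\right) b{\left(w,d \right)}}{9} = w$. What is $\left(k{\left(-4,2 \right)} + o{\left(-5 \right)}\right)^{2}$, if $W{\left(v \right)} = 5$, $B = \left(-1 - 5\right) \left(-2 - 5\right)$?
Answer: $\frac{1}{9} \approx 0.11111$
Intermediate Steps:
$b{\left(w,d \right)} = - 9 w$
$B = 42$ ($B = \left(-6\right) \left(-7\right) = 42$)
$k{\left(N,Z \right)} = \frac{1}{3}$
$o{\left(f \right)} = \frac{5 \sqrt{5 + f}}{8}$ ($o{\left(f \right)} = \frac{5 \sqrt{f + 5}}{8} = \frac{5 \sqrt{5 + f}}{8}$)
$\left(k{\left(-4,2 \right)} + o{\left(-5 \right)}\right)^{2} = \left(\frac{1}{3} + \frac{5 \sqrt{5 - 5}}{8}\right)^{2} = \left(\frac{1}{3} + \frac{5 \sqrt{0}}{8}\right)^{2} = \left(\frac{1}{3} + \frac{5}{8} \cdot 0\right)^{2} = \left(\frac{1}{3} + 0\right)^{2} = \left(\frac{1}{3}\right)^{2} = \frac{1}{9}$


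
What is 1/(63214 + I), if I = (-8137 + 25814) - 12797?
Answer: 1/68094 ≈ 1.4686e-5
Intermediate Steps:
I = 4880 (I = 17677 - 12797 = 4880)
1/(63214 + I) = 1/(63214 + 4880) = 1/68094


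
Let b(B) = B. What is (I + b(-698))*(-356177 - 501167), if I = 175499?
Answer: -149864588544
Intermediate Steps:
(I + b(-698))*(-356177 - 501167) = (175499 - 698)*(-356177 - 501167) = 174801*(-857344) = -149864588544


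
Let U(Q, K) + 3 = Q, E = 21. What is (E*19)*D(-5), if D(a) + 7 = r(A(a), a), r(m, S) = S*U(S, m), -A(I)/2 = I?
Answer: 13167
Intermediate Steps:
U(Q, K) = -3 + Q
A(I) = -2*I
r(m, S) = S*(-3 + S)
D(a) = -7 + a*(-3 + a)
(E*19)*D(-5) = (21*19)*(-7 - 5*(-3 - 5)) = 399*(-7 - 5*(-8)) = 399*(-7 + 40) = 399*33 = 13167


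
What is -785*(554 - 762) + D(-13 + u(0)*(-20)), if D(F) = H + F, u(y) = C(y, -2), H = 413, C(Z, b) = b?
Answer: 163720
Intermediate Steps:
u(y) = -2
D(F) = 413 + F
-785*(554 - 762) + D(-13 + u(0)*(-20)) = -785*(554 - 762) + (413 + (-13 - 2*(-20))) = -785*(-208) + (413 + (-13 + 40)) = 163280 + (413 + 27) = 163280 + 440 = 163720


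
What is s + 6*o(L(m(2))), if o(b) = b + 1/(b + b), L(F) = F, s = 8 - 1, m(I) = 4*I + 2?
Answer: 673/10 ≈ 67.300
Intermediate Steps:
m(I) = 2 + 4*I
s = 7
o(b) = b + 1/(2*b)
s + 6*o(L(m(2))) = 7 + 6*((2 + 4*2) + 1/(2*(2 + 4*2))) = 7 + 6*((2 + 8) + 1/(2*(2 + 8))) = 7 + 6*(10 + (½)/10) = 7 + 6*(10 + (½)*(⅒)) = 7 + 6*(10 + 1/20) = 7 + 6*(201/20) = 7 + 603/10 = 673/10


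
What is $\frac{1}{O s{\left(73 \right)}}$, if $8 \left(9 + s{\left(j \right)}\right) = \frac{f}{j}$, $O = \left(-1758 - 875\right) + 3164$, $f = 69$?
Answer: $- \frac{584}{2754297} \approx -0.00021203$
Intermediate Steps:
$O = 531$ ($O = -2633 + 3164 = 531$)
$s{\left(j \right)} = -9 + \frac{69}{8 j}$ ($s{\left(j \right)} = -9 + \frac{69 \frac{1}{j}}{8} = -9 + \frac{69}{8 j}$)
$\frac{1}{O s{\left(73 \right)}} = \frac{1}{531 \left(-9 + \frac{69}{8 \cdot 73}\right)} = \frac{1}{531 \left(-9 + \frac{69}{8} \cdot \frac{1}{73}\right)} = \frac{1}{531 \left(-9 + \frac{69}{584}\right)} = \frac{1}{531 \left(- \frac{5187}{584}\right)} = \frac{1}{531} \left(- \frac{584}{5187}\right) = - \frac{584}{2754297}$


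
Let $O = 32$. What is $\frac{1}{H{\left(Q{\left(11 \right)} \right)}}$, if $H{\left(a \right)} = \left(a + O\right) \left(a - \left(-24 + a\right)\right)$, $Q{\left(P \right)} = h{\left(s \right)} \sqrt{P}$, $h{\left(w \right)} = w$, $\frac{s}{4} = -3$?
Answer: $- \frac{1}{420} - \frac{\sqrt{11}}{1120} \approx -0.0053422$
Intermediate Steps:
$s = -12$ ($s = 4 \left(-3\right) = -12$)
$Q{\left(P \right)} = - 12 \sqrt{P}$
$H{\left(a \right)} = 768 + 24 a$ ($H{\left(a \right)} = \left(a + 32\right) \left(a - \left(-24 + a\right)\right) = \left(32 + a\right) 24 = 768 + 24 a$)
$\frac{1}{H{\left(Q{\left(11 \right)} \right)}} = \frac{1}{768 + 24 \left(- 12 \sqrt{11}\right)} = \frac{1}{768 - 288 \sqrt{11}}$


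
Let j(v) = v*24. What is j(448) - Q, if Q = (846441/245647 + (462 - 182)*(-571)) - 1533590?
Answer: 418636175193/245647 ≈ 1.7042e+6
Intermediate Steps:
j(v) = 24*v
Q = -415994978649/245647 (Q = (846441*(1/245647) + 280*(-571)) - 1533590 = (846441/245647 - 159880) - 1533590 = -39273195919/245647 - 1533590 = -415994978649/245647 ≈ -1.6935e+6)
j(448) - Q = 24*448 - 1*(-415994978649/245647) = 10752 + 415994978649/245647 = 418636175193/245647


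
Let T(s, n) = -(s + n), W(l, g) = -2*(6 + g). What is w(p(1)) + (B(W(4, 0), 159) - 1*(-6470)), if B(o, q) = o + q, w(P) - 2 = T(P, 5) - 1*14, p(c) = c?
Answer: 6599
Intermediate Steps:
W(l, g) = -12 - 2*g
T(s, n) = -n - s (T(s, n) = -(n + s) = -n - s)
w(P) = -17 - P (w(P) = 2 + ((-1*5 - P) - 1*14) = 2 + ((-5 - P) - 14) = 2 + (-19 - P) = -17 - P)
w(p(1)) + (B(W(4, 0), 159) - 1*(-6470)) = (-17 - 1*1) + (((-12 - 2*0) + 159) - 1*(-6470)) = (-17 - 1) + (((-12 + 0) + 159) + 6470) = -18 + ((-12 + 159) + 6470) = -18 + (147 + 6470) = -18 + 6617 = 6599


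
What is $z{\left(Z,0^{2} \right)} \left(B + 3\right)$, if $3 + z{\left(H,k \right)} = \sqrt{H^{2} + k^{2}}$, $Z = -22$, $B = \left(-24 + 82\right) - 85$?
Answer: $-456$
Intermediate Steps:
$B = -27$ ($B = 58 - 85 = -27$)
$z{\left(H,k \right)} = -3 + \sqrt{H^{2} + k^{2}}$
$z{\left(Z,0^{2} \right)} \left(B + 3\right) = \left(-3 + \sqrt{\left(-22\right)^{2} + \left(0^{2}\right)^{2}}\right) \left(-27 + 3\right) = \left(-3 + \sqrt{484 + 0^{2}}\right) \left(-24\right) = \left(-3 + \sqrt{484 + 0}\right) \left(-24\right) = \left(-3 + \sqrt{484}\right) \left(-24\right) = \left(-3 + 22\right) \left(-24\right) = 19 \left(-24\right) = -456$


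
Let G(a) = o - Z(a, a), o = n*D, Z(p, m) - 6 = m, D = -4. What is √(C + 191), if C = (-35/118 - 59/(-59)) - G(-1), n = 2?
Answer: √2850290/118 ≈ 14.307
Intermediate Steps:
Z(p, m) = 6 + m
o = -8 (o = 2*(-4) = -8)
G(a) = -14 - a (G(a) = -8 - (6 + a) = -8 + (-6 - a) = -14 - a)
C = 1617/118 (C = (-35/118 - 59/(-59)) - (-14 - 1*(-1)) = (-35*1/118 - 59*(-1/59)) - (-14 + 1) = (-35/118 + 1) - 1*(-13) = 83/118 + 13 = 1617/118 ≈ 13.703)
√(C + 191) = √(1617/118 + 191) = √(24155/118) = √2850290/118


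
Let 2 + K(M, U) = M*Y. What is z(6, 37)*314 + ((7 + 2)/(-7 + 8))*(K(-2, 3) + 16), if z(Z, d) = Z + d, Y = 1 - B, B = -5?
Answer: 13520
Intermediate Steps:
Y = 6 (Y = 1 - 1*(-5) = 1 + 5 = 6)
K(M, U) = -2 + 6*M (K(M, U) = -2 + M*6 = -2 + 6*M)
z(6, 37)*314 + ((7 + 2)/(-7 + 8))*(K(-2, 3) + 16) = (6 + 37)*314 + ((7 + 2)/(-7 + 8))*((-2 + 6*(-2)) + 16) = 43*314 + (9/1)*((-2 - 12) + 16) = 13502 + (9*1)*(-14 + 16) = 13502 + 9*2 = 13502 + 18 = 13520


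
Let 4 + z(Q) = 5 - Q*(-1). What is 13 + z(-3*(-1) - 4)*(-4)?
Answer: 13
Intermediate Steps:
z(Q) = 1 + Q (z(Q) = -4 + (5 - Q*(-1)) = -4 + (5 - (-1)*Q) = -4 + (5 + Q) = 1 + Q)
13 + z(-3*(-1) - 4)*(-4) = 13 + (1 + (-3*(-1) - 4))*(-4) = 13 + (1 + (3 - 4))*(-4) = 13 + (1 - 1)*(-4) = 13 + 0*(-4) = 13 + 0 = 13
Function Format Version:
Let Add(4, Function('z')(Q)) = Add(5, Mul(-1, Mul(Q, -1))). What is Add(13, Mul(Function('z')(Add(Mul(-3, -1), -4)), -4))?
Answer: 13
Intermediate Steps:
Function('z')(Q) = Add(1, Q) (Function('z')(Q) = Add(-4, Add(5, Mul(-1, Mul(Q, -1)))) = Add(-4, Add(5, Mul(-1, Mul(-1, Q)))) = Add(-4, Add(5, Q)) = Add(1, Q))
Add(13, Mul(Function('z')(Add(Mul(-3, -1), -4)), -4)) = Add(13, Mul(Add(1, Add(Mul(-3, -1), -4)), -4)) = Add(13, Mul(Add(1, Add(3, -4)), -4)) = Add(13, Mul(Add(1, -1), -4)) = Add(13, Mul(0, -4)) = Add(13, 0) = 13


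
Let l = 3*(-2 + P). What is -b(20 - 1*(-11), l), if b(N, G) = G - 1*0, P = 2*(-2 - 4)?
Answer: 42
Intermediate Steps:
P = -12 (P = 2*(-6) = -12)
l = -42 (l = 3*(-2 - 12) = 3*(-14) = -42)
b(N, G) = G (b(N, G) = G + 0 = G)
-b(20 - 1*(-11), l) = -1*(-42) = 42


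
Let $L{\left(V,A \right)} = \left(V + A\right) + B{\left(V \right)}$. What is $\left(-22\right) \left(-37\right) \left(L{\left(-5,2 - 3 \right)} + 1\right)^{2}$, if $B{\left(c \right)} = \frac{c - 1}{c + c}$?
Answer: $\frac{393976}{25} \approx 15759.0$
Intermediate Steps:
$B{\left(c \right)} = \frac{-1 + c}{2 c}$
$L{\left(V,A \right)} = A + V + \frac{-1 + V}{2 V}$ ($L{\left(V,A \right)} = \left(V + A\right) + \frac{-1 + V}{2 V} = \left(A + V\right) + \frac{-1 + V}{2 V} = A + V + \frac{-1 + V}{2 V}$)
$\left(-22\right) \left(-37\right) \left(L{\left(-5,2 - 3 \right)} + 1\right)^{2} = \left(-22\right) \left(-37\right) \left(\left(\frac{1}{2} + \left(2 - 3\right) - 5 - \frac{1}{2 \left(-5\right)}\right) + 1\right)^{2} = 814 \left(\left(\frac{1}{2} + \left(2 - 3\right) - 5 - - \frac{1}{10}\right) + 1\right)^{2} = 814 \left(\left(\frac{1}{2} - 1 - 5 + \frac{1}{10}\right) + 1\right)^{2} = 814 \left(- \frac{27}{5} + 1\right)^{2} = 814 \left(- \frac{22}{5}\right)^{2} = 814 \cdot \frac{484}{25} = \frac{393976}{25}$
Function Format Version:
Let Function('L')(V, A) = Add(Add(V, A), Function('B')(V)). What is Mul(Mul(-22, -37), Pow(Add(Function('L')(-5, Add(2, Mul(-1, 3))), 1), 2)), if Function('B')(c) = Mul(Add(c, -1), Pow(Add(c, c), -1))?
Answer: Rational(393976, 25) ≈ 15759.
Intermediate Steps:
Function('B')(c) = Mul(Rational(1, 2), Pow(c, -1), Add(-1, c)) (Function('B')(c) = Mul(Add(-1, c), Pow(Mul(2, c), -1)) = Mul(Add(-1, c), Mul(Rational(1, 2), Pow(c, -1))) = Mul(Rational(1, 2), Pow(c, -1), Add(-1, c)))
Function('L')(V, A) = Add(A, V, Mul(Rational(1, 2), Pow(V, -1), Add(-1, V))) (Function('L')(V, A) = Add(Add(V, A), Mul(Rational(1, 2), Pow(V, -1), Add(-1, V))) = Add(Add(A, V), Mul(Rational(1, 2), Pow(V, -1), Add(-1, V))) = Add(A, V, Mul(Rational(1, 2), Pow(V, -1), Add(-1, V))))
Mul(Mul(-22, -37), Pow(Add(Function('L')(-5, Add(2, Mul(-1, 3))), 1), 2)) = Mul(Mul(-22, -37), Pow(Add(Add(Rational(1, 2), Add(2, Mul(-1, 3)), -5, Mul(Rational(-1, 2), Pow(-5, -1))), 1), 2)) = Mul(814, Pow(Add(Add(Rational(1, 2), Add(2, -3), -5, Mul(Rational(-1, 2), Rational(-1, 5))), 1), 2)) = Mul(814, Pow(Add(Add(Rational(1, 2), -1, -5, Rational(1, 10)), 1), 2)) = Mul(814, Pow(Add(Rational(-27, 5), 1), 2)) = Mul(814, Pow(Rational(-22, 5), 2)) = Mul(814, Rational(484, 25)) = Rational(393976, 25)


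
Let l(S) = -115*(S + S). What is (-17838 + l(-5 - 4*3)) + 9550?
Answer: -4378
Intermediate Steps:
l(S) = -230*S
(-17838 + l(-5 - 4*3)) + 9550 = (-17838 - 230*(-5 - 4*3)) + 9550 = (-17838 - 230*(-5 - 12)) + 9550 = (-17838 - 230*(-17)) + 9550 = (-17838 + 3910) + 9550 = -13928 + 9550 = -4378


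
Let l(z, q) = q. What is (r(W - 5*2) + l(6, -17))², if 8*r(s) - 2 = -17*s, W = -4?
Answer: 169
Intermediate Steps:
r(s) = ¼ - 17*s/8 (r(s) = ¼ + (-17*s)/8 = ¼ - 17*s/8)
(r(W - 5*2) + l(6, -17))² = ((¼ - 17*(-4 - 5*2)/8) - 17)² = ((¼ - 17*(-4 - 10)/8) - 17)² = ((¼ - 17/8*(-14)) - 17)² = ((¼ + 119/4) - 17)² = (30 - 17)² = 13² = 169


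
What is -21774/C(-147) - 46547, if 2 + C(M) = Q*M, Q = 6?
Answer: -20562887/442 ≈ -46522.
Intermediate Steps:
C(M) = -2 + 6*M
-21774/C(-147) - 46547 = -21774/(-2 + 6*(-147)) - 46547 = -21774/(-2 - 882) - 46547 = -21774/(-884) - 46547 = -21774*(-1/884) - 46547 = 10887/442 - 46547 = -20562887/442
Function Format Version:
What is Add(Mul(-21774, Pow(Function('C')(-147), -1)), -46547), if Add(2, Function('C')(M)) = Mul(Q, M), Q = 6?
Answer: Rational(-20562887, 442) ≈ -46522.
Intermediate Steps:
Function('C')(M) = Add(-2, Mul(6, M))
Add(Mul(-21774, Pow(Function('C')(-147), -1)), -46547) = Add(Mul(-21774, Pow(Add(-2, Mul(6, -147)), -1)), -46547) = Add(Mul(-21774, Pow(Add(-2, -882), -1)), -46547) = Add(Mul(-21774, Pow(-884, -1)), -46547) = Add(Mul(-21774, Rational(-1, 884)), -46547) = Add(Rational(10887, 442), -46547) = Rational(-20562887, 442)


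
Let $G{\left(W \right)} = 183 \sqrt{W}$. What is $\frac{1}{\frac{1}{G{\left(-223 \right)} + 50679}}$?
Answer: $50679 + 183 i \sqrt{223} \approx 50679.0 + 2732.8 i$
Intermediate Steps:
$\frac{1}{\frac{1}{G{\left(-223 \right)} + 50679}} = \frac{1}{\frac{1}{183 \sqrt{-223} + 50679}} = \frac{1}{\frac{1}{183 i \sqrt{223} + 50679}} = \frac{1}{\frac{1}{50679 + 183 i \sqrt{223}}} = 50679 + 183 i \sqrt{223}$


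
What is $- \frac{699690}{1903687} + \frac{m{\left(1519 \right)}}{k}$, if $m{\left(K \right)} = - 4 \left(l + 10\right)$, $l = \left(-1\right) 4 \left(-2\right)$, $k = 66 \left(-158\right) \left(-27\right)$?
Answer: $- \frac{5476082864}{14888736027} \approx -0.3678$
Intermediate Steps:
$k = 281556$ ($k = \left(-10428\right) \left(-27\right) = 281556$)
$l = 8$ ($l = \left(-4\right) \left(-2\right) = 8$)
$m{\left(K \right)} = -72$ ($m{\left(K \right)} = - 4 \left(8 + 10\right) = \left(-4\right) 18 = -72$)
$- \frac{699690}{1903687} + \frac{m{\left(1519 \right)}}{k} = - \frac{699690}{1903687} - \frac{72}{281556} = \left(-699690\right) \frac{1}{1903687} - \frac{2}{7821} = - \frac{699690}{1903687} - \frac{2}{7821} = - \frac{5476082864}{14888736027}$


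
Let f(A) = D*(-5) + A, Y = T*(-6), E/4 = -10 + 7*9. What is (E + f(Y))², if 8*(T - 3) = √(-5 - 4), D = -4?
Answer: 732655/16 - 963*I ≈ 45791.0 - 963.0*I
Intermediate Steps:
T = 3 + 3*I/8 (T = 3 + √(-5 - 4)/8 = 3 + √(-9)/8 = 3 + (3*I)/8 = 3 + 3*I/8 ≈ 3.0 + 0.375*I)
E = 212 (E = 4*(-10 + 7*9) = 4*(-10 + 63) = 4*53 = 212)
Y = -18 - 9*I/4 (Y = (3 + 3*I/8)*(-6) = -18 - 9*I/4 ≈ -18.0 - 2.25*I)
f(A) = 20 + A (f(A) = -4*(-5) + A = 20 + A)
(E + f(Y))² = (212 + (20 + (-18 - 9*I/4)))² = (212 + (2 - 9*I/4))² = (214 - 9*I/4)²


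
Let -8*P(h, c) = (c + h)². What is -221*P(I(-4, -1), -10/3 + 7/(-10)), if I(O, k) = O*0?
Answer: 3235661/7200 ≈ 449.40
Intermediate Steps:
I(O, k) = 0
P(h, c) = -(c + h)²/8
-221*P(I(-4, -1), -10/3 + 7/(-10)) = -(-221)*((-10/3 + 7/(-10)) + 0)²/8 = -(-221)*((-10*⅓ + 7*(-⅒)) + 0)²/8 = -(-221)*((-10/3 - 7/10) + 0)²/8 = -(-221)*(-121/30 + 0)²/8 = -(-221)*(-121/30)²/8 = -(-221)*14641/(8*900) = -221*(-14641/7200) = 3235661/7200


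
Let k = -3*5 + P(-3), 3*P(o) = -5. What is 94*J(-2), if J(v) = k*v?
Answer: 9400/3 ≈ 3133.3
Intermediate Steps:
P(o) = -5/3 (P(o) = (⅓)*(-5) = -5/3)
k = -50/3 (k = -3*5 - 5/3 = -15 - 5/3 = -50/3 ≈ -16.667)
J(v) = -50*v/3
94*J(-2) = 94*(-50/3*(-2)) = 94*(100/3) = 9400/3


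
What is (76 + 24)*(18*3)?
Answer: 5400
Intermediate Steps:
(76 + 24)*(18*3) = 100*54 = 5400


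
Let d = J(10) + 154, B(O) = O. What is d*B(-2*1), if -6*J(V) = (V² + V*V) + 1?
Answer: -241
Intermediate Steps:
J(V) = -⅙ - V²/3 (J(V) = -((V² + V*V) + 1)/6 = -((V² + V²) + 1)/6 = -(2*V² + 1)/6 = -(1 + 2*V²)/6 = -⅙ - V²/3)
d = 241/2 (d = (-⅙ - ⅓*10²) + 154 = (-⅙ - ⅓*100) + 154 = (-⅙ - 100/3) + 154 = -67/2 + 154 = 241/2 ≈ 120.50)
d*B(-2*1) = 241*(-2*1)/2 = (241/2)*(-2) = -241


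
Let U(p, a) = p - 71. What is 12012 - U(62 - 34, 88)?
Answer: 12055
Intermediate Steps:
U(p, a) = -71 + p
12012 - U(62 - 34, 88) = 12012 - (-71 + (62 - 34)) = 12012 - (-71 + 28) = 12012 - 1*(-43) = 12012 + 43 = 12055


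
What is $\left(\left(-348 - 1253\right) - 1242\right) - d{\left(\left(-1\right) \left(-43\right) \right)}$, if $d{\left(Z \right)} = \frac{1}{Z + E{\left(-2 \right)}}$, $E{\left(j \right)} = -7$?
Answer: $- \frac{102349}{36} \approx -2843.0$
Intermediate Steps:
$d{\left(Z \right)} = \frac{1}{-7 + Z}$ ($d{\left(Z \right)} = \frac{1}{Z - 7} = \frac{1}{-7 + Z}$)
$\left(\left(-348 - 1253\right) - 1242\right) - d{\left(\left(-1\right) \left(-43\right) \right)} = \left(\left(-348 - 1253\right) - 1242\right) - \frac{1}{-7 - -43} = \left(-1601 - 1242\right) - \frac{1}{-7 + 43} = -2843 - \frac{1}{36} = - \frac{102349}{36}$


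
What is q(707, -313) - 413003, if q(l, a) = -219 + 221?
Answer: -413001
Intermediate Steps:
q(l, a) = 2
q(707, -313) - 413003 = 2 - 413003 = -413001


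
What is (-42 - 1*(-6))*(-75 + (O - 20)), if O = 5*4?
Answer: 2700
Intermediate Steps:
O = 20
(-42 - 1*(-6))*(-75 + (O - 20)) = (-42 - 1*(-6))*(-75 + (20 - 20)) = (-42 + 6)*(-75 + 0) = -36*(-75) = 2700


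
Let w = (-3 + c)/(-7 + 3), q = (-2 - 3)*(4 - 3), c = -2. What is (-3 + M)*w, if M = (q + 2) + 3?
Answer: -15/4 ≈ -3.7500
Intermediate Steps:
q = -5 (q = -5*1 = -5)
w = 5/4 (w = (-3 - 2)/(-7 + 3) = -5/(-4) = -5*(-1/4) = 5/4 ≈ 1.2500)
M = 0 (M = (-5 + 2) + 3 = -3 + 3 = 0)
(-3 + M)*w = (-3 + 0)*(5/4) = -3*5/4 = -15/4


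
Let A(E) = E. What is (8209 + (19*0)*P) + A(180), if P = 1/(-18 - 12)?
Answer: 8389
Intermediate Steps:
P = -1/30 (P = 1/(-30) = -1/30 ≈ -0.033333)
(8209 + (19*0)*P) + A(180) = (8209 + (19*0)*(-1/30)) + 180 = (8209 + 0*(-1/30)) + 180 = (8209 + 0) + 180 = 8209 + 180 = 8389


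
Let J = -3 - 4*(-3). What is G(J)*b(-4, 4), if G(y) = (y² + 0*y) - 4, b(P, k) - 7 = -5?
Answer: 154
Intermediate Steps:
b(P, k) = 2 (b(P, k) = 7 - 5 = 2)
J = 9 (J = -3 + 12 = 9)
G(y) = -4 + y² (G(y) = (y² + 0) - 4 = y² - 4 = -4 + y²)
G(J)*b(-4, 4) = (-4 + 9²)*2 = (-4 + 81)*2 = 77*2 = 154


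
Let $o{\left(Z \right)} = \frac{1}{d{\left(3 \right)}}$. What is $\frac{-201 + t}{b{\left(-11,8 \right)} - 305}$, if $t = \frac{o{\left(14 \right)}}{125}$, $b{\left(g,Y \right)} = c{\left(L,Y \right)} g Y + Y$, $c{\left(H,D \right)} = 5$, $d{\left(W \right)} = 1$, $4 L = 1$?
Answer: $\frac{2284}{8375} \approx 0.27272$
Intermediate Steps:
$L = \frac{1}{4}$ ($L = \frac{1}{4} \cdot 1 = \frac{1}{4} \approx 0.25$)
$o{\left(Z \right)} = 1$ ($o{\left(Z \right)} = 1^{-1} = 1$)
$b{\left(g,Y \right)} = Y + 5 Y g$ ($b{\left(g,Y \right)} = 5 g Y + Y = 5 Y g + Y = Y + 5 Y g$)
$t = \frac{1}{125}$ ($t = 1 \cdot \frac{1}{125} = \frac{1}{125} \approx 0.008$)
$\frac{-201 + t}{b{\left(-11,8 \right)} - 305} = \frac{-201 + \frac{1}{125}}{8 \left(1 + 5 \left(-11\right)\right) - 305} = - \frac{25124}{125 \left(8 \left(1 - 55\right) - 305\right)} = - \frac{25124}{125 \left(8 \left(-54\right) - 305\right)} = - \frac{25124}{125 \left(-432 - 305\right)} = - \frac{25124}{125 \left(-737\right)} = \left(- \frac{25124}{125}\right) \left(- \frac{1}{737}\right) = \frac{2284}{8375}$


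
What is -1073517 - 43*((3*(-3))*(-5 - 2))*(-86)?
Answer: -840543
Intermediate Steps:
-1073517 - 43*((3*(-3))*(-5 - 2))*(-86) = -1073517 - 43*(-9*(-7))*(-86) = -1073517 - 43*63*(-86) = -1073517 - 2709*(-86) = -1073517 - 1*(-232974) = -1073517 + 232974 = -840543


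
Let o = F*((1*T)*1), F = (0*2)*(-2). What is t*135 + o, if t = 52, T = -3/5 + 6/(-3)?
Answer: 7020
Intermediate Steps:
T = -13/5 (T = -3*1/5 + 6*(-1/3) = -3/5 - 2 = -13/5 ≈ -2.6000)
F = 0 (F = 0*(-2) = 0)
o = 0 (o = 0*((1*(-13/5))*1) = 0*(-13/5*1) = 0*(-13/5) = 0)
t*135 + o = 52*135 + 0 = 7020 + 0 = 7020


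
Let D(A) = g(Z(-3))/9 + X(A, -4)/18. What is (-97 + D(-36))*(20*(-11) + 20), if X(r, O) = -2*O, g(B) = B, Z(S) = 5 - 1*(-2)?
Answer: 172400/9 ≈ 19156.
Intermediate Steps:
Z(S) = 7 (Z(S) = 5 + 2 = 7)
D(A) = 11/9 (D(A) = 7/9 - 2*(-4)/18 = 7*(1/9) + 8*(1/18) = 7/9 + 4/9 = 11/9)
(-97 + D(-36))*(20*(-11) + 20) = (-97 + 11/9)*(20*(-11) + 20) = -862*(-220 + 20)/9 = -862/9*(-200) = 172400/9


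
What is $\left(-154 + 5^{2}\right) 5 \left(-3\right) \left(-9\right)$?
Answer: $-17415$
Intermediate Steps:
$\left(-154 + 5^{2}\right) 5 \left(-3\right) \left(-9\right) = \left(-154 + 25\right) \left(\left(-15\right) \left(-9\right)\right) = \left(-129\right) 135 = -17415$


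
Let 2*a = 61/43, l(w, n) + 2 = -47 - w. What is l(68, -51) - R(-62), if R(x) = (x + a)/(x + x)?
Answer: -1252959/10664 ≈ -117.49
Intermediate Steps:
l(w, n) = -49 - w (l(w, n) = -2 + (-47 - w) = -49 - w)
a = 61/86 (a = (61/43)/2 = (61*(1/43))/2 = (1/2)*(61/43) = 61/86 ≈ 0.70930)
R(x) = (61/86 + x)/(2*x) (R(x) = (x + 61/86)/(x + x) = (61/86 + x)/((2*x)) = (61/86 + x)*(1/(2*x)) = (61/86 + x)/(2*x))
l(68, -51) - R(-62) = (-49 - 1*68) - (61 + 86*(-62))/(172*(-62)) = (-49 - 68) - (-1)*(61 - 5332)/(172*62) = -117 - (-1)*(-5271)/(172*62) = -117 - 1*5271/10664 = -117 - 5271/10664 = -1252959/10664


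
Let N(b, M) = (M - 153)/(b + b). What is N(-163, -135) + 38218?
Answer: 6229678/163 ≈ 38219.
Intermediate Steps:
N(b, M) = (-153 + M)/(2*b) (N(b, M) = (-153 + M)/((2*b)) = (-153 + M)*(1/(2*b)) = (-153 + M)/(2*b))
N(-163, -135) + 38218 = (1/2)*(-153 - 135)/(-163) + 38218 = (1/2)*(-1/163)*(-288) + 38218 = 144/163 + 38218 = 6229678/163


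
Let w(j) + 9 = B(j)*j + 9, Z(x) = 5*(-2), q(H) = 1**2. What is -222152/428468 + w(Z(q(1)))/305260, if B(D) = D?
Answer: -847140909/1634926771 ≈ -0.51815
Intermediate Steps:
q(H) = 1
Z(x) = -10
w(j) = j**2 (w(j) = -9 + (j*j + 9) = -9 + (j**2 + 9) = -9 + (9 + j**2) = j**2)
-222152/428468 + w(Z(q(1)))/305260 = -222152/428468 + (-10)**2/305260 = -222152*1/428468 + 100*(1/305260) = -55538/107117 + 5/15263 = -847140909/1634926771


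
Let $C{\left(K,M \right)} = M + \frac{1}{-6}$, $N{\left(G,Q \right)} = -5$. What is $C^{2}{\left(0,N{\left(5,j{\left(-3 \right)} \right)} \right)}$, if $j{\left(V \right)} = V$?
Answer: $\frac{961}{36} \approx 26.694$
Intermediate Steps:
$C{\left(K,M \right)} = - \frac{1}{6} + M$ ($C{\left(K,M \right)} = M - \frac{1}{6} = - \frac{1}{6} + M$)
$C^{2}{\left(0,N{\left(5,j{\left(-3 \right)} \right)} \right)} = \left(- \frac{1}{6} - 5\right)^{2} = \left(- \frac{31}{6}\right)^{2} = \frac{961}{36}$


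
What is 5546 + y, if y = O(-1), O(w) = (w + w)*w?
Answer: 5548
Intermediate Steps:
O(w) = 2*w**2 (O(w) = (2*w)*w = 2*w**2)
y = 2 (y = 2*(-1)**2 = 2*1 = 2)
5546 + y = 5546 + 2 = 5548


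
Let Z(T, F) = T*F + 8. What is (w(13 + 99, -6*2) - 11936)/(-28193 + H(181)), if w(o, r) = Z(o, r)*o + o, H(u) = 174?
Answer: 161456/28019 ≈ 5.7624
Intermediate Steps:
Z(T, F) = 8 + F*T (Z(T, F) = F*T + 8 = 8 + F*T)
w(o, r) = o + o*(8 + o*r) (w(o, r) = (8 + r*o)*o + o = (8 + o*r)*o + o = o*(8 + o*r) + o = o + o*(8 + o*r))
(w(13 + 99, -6*2) - 11936)/(-28193 + H(181)) = ((13 + 99)*(9 + (13 + 99)*(-6*2)) - 11936)/(-28193 + 174) = (112*(9 + 112*(-12)) - 11936)/(-28019) = (112*(9 - 1344) - 11936)*(-1/28019) = (112*(-1335) - 11936)*(-1/28019) = (-149520 - 11936)*(-1/28019) = -161456*(-1/28019) = 161456/28019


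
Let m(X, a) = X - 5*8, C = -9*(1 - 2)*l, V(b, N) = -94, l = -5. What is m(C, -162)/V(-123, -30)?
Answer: 85/94 ≈ 0.90425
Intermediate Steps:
C = -45 (C = -9*(1 - 2)*(-5) = -(-9)*(-5) = -9*5 = -45)
m(X, a) = -40 + X (m(X, a) = X - 40 = -40 + X)
m(C, -162)/V(-123, -30) = (-40 - 45)/(-94) = -85*(-1/94) = 85/94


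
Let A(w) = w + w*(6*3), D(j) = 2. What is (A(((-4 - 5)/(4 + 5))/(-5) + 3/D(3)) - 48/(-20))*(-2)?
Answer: -347/5 ≈ -69.400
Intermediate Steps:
A(w) = 19*w (A(w) = w + w*18 = w + 18*w = 19*w)
(A(((-4 - 5)/(4 + 5))/(-5) + 3/D(3)) - 48/(-20))*(-2) = (19*(((-4 - 5)/(4 + 5))/(-5) + 3/2) - 48/(-20))*(-2) = (19*(-9/9*(-1/5) + 3*(1/2)) - 48*(-1/20))*(-2) = (19*(-9*1/9*(-1/5) + 3/2) + 12/5)*(-2) = (19*(-1*(-1/5) + 3/2) + 12/5)*(-2) = (19*(1/5 + 3/2) + 12/5)*(-2) = (19*(17/10) + 12/5)*(-2) = (323/10 + 12/5)*(-2) = (347/10)*(-2) = -347/5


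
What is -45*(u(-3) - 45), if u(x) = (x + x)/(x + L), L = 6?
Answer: 2115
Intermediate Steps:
u(x) = 2*x/(6 + x) (u(x) = (x + x)/(x + 6) = (2*x)/(6 + x) = 2*x/(6 + x))
-45*(u(-3) - 45) = -45*(2*(-3)/(6 - 3) - 45) = -45*(2*(-3)/3 - 45) = -45*(2*(-3)*(1/3) - 45) = -45*(-2 - 45) = -45*(-47) = 2115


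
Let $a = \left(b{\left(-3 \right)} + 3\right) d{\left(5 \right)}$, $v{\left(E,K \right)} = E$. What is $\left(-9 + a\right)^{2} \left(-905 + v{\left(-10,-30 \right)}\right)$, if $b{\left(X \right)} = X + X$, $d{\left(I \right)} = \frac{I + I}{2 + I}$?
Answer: $- \frac{7913835}{49} \approx -1.6151 \cdot 10^{5}$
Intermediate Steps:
$d{\left(I \right)} = \frac{2 I}{2 + I}$
$b{\left(X \right)} = 2 X$
$a = - \frac{30}{7}$ ($a = \left(2 \left(-3\right) + 3\right) 2 \cdot 5 \frac{1}{2 + 5} = \left(-6 + 3\right) 2 \cdot 5 \cdot \frac{1}{7} = - 3 \cdot 2 \cdot 5 \cdot \frac{1}{7} = \left(-3\right) \frac{10}{7} = - \frac{30}{7} \approx -4.2857$)
$\left(-9 + a\right)^{2} \left(-905 + v{\left(-10,-30 \right)}\right) = \left(-9 - \frac{30}{7}\right)^{2} \left(-905 - 10\right) = \left(- \frac{93}{7}\right)^{2} \left(-915\right) = \frac{8649}{49} \left(-915\right) = - \frac{7913835}{49}$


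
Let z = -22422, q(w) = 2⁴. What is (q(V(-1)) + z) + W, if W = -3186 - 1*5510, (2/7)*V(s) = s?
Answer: -31102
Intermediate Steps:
V(s) = 7*s/2
q(w) = 16
W = -8696 (W = -3186 - 5510 = -8696)
(q(V(-1)) + z) + W = (16 - 22422) - 8696 = -22406 - 8696 = -31102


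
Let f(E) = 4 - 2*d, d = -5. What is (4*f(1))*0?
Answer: 0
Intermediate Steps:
f(E) = 14 (f(E) = 4 - 2*(-5) = 4 + 10 = 14)
(4*f(1))*0 = (4*14)*0 = 56*0 = 0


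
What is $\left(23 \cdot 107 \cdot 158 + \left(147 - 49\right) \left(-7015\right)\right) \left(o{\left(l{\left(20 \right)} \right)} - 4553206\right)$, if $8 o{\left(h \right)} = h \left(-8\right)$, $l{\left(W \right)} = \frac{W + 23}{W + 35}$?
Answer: $\frac{74785328621736}{55} \approx 1.3597 \cdot 10^{12}$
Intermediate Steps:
$l{\left(W \right)} = \frac{23 + W}{35 + W}$
$o{\left(h \right)} = - h$ ($o{\left(h \right)} = \frac{h \left(-8\right)}{8} = \frac{\left(-8\right) h}{8} = - h$)
$\left(23 \cdot 107 \cdot 158 + \left(147 - 49\right) \left(-7015\right)\right) \left(o{\left(l{\left(20 \right)} \right)} - 4553206\right) = \left(23 \cdot 107 \cdot 158 + \left(147 - 49\right) \left(-7015\right)\right) \left(- \frac{23 + 20}{35 + 20} - 4553206\right) = \left(2461 \cdot 158 + \left(147 - 49\right) \left(-7015\right)\right) \left(- \frac{43}{55} - 4553206\right) = \left(388838 + 98 \left(-7015\right)\right) \left(- \frac{43}{55} - 4553206\right) = \left(388838 - 687470\right) \left(\left(-1\right) \frac{43}{55} - 4553206\right) = - 298632 \left(- \frac{43}{55} - 4553206\right) = \left(-298632\right) \left(- \frac{250426373}{55}\right) = \frac{74785328621736}{55}$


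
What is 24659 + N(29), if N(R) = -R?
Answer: 24630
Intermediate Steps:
24659 + N(29) = 24659 - 1*29 = 24659 - 29 = 24630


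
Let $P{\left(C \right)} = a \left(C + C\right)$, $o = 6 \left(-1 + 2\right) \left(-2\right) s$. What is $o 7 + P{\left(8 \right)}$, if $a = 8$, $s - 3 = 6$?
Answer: $-628$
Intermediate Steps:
$s = 9$ ($s = 3 + 6 = 9$)
$o = -108$ ($o = 6 \left(-1 + 2\right) \left(-2\right) 9 = 6 \cdot 1 \left(-2\right) 9 = 6 \left(-2\right) 9 = \left(-12\right) 9 = -108$)
$P{\left(C \right)} = 16 C$ ($P{\left(C \right)} = 8 \left(C + C\right) = 8 \cdot 2 C = 16 C$)
$o 7 + P{\left(8 \right)} = \left(-108\right) 7 + 16 \cdot 8 = -756 + 128 = -628$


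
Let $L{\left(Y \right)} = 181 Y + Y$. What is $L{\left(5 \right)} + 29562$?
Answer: $30472$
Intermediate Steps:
$L{\left(Y \right)} = 182 Y$
$L{\left(5 \right)} + 29562 = 182 \cdot 5 + 29562 = 910 + 29562 = 30472$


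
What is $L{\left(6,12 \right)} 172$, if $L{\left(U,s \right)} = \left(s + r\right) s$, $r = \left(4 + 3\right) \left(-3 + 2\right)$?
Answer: $10320$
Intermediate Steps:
$r = -7$ ($r = 7 \left(-1\right) = -7$)
$L{\left(U,s \right)} = s \left(-7 + s\right)$ ($L{\left(U,s \right)} = \left(s - 7\right) s = \left(-7 + s\right) s = s \left(-7 + s\right)$)
$L{\left(6,12 \right)} 172 = 12 \left(-7 + 12\right) 172 = 12 \cdot 5 \cdot 172 = 60 \cdot 172 = 10320$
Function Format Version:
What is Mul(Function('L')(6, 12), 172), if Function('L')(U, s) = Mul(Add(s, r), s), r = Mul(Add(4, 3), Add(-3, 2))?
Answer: 10320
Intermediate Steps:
r = -7 (r = Mul(7, -1) = -7)
Function('L')(U, s) = Mul(s, Add(-7, s)) (Function('L')(U, s) = Mul(Add(s, -7), s) = Mul(Add(-7, s), s) = Mul(s, Add(-7, s)))
Mul(Function('L')(6, 12), 172) = Mul(Mul(12, Add(-7, 12)), 172) = Mul(Mul(12, 5), 172) = Mul(60, 172) = 10320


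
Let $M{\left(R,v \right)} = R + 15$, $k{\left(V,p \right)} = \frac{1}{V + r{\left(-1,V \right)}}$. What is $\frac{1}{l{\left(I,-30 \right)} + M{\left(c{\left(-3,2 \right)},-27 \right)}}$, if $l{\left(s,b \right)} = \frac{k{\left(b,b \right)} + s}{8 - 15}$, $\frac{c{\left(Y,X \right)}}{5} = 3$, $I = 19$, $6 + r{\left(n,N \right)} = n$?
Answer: $\frac{259}{7068} \approx 0.036644$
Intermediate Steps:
$r{\left(n,N \right)} = -6 + n$
$k{\left(V,p \right)} = \frac{1}{-7 + V}$ ($k{\left(V,p \right)} = \frac{1}{V - 7} = \frac{1}{-7 + V}$)
$c{\left(Y,X \right)} = 15$ ($c{\left(Y,X \right)} = 5 \cdot 3 = 15$)
$l{\left(s,b \right)} = - \frac{s}{7} - \frac{1}{7 \left(-7 + b\right)}$ ($l{\left(s,b \right)} = \frac{\frac{1}{-7 + b} + s}{8 - 15} = \frac{s + \frac{1}{-7 + b}}{-7} = \left(s + \frac{1}{-7 + b}\right) \left(- \frac{1}{7}\right) = - \frac{s}{7} - \frac{1}{7 \left(-7 + b\right)}$)
$M{\left(R,v \right)} = 15 + R$
$\frac{1}{l{\left(I,-30 \right)} + M{\left(c{\left(-3,2 \right)},-27 \right)}} = \frac{1}{\frac{-1 - 19 \left(-7 - 30\right)}{7 \left(-7 - 30\right)} + \left(15 + 15\right)} = \frac{1}{\frac{-1 - 19 \left(-37\right)}{7 \left(-37\right)} + 30} = \frac{1}{\frac{1}{7} \left(- \frac{1}{37}\right) \left(-1 + 703\right) + 30} = \frac{1}{\frac{1}{7} \left(- \frac{1}{37}\right) 702 + 30} = \frac{1}{- \frac{702}{259} + 30} = \frac{1}{\frac{7068}{259}} = \frac{259}{7068}$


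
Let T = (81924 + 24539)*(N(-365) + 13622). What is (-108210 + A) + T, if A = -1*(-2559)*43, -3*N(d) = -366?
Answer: 1463229299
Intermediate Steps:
N(d) = 122 (N(d) = -⅓*(-366) = 122)
A = 110037 (A = 2559*43 = 110037)
T = 1463227472 (T = (81924 + 24539)*(122 + 13622) = 106463*13744 = 1463227472)
(-108210 + A) + T = (-108210 + 110037) + 1463227472 = 1827 + 1463227472 = 1463229299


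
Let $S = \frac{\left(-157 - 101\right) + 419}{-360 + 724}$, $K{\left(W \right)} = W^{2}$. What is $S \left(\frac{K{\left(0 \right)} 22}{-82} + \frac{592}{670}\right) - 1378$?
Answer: $- \frac{5999488}{4355} \approx -1377.6$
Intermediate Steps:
$S = \frac{23}{52}$ ($S = \frac{\left(-157 - 101\right) + 419}{364} = \left(-258 + 419\right) \frac{1}{364} = 161 \cdot \frac{1}{364} = \frac{23}{52} \approx 0.44231$)
$S \left(\frac{K{\left(0 \right)} 22}{-82} + \frac{592}{670}\right) - 1378 = \frac{23 \left(\frac{0^{2} \cdot 22}{-82} + \frac{592}{670}\right)}{52} - 1378 = \frac{23 \left(0 \cdot 22 \left(- \frac{1}{82}\right) + 592 \cdot \frac{1}{670}\right)}{52} - 1378 = \frac{23 \left(0 \left(- \frac{1}{82}\right) + \frac{296}{335}\right)}{52} - 1378 = \frac{23 \left(0 + \frac{296}{335}\right)}{52} - 1378 = \frac{23}{52} \cdot \frac{296}{335} - 1378 = \frac{1702}{4355} - 1378 = - \frac{5999488}{4355}$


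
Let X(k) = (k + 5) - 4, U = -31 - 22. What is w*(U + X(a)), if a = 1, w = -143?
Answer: 7293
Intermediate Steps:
U = -53
X(k) = 1 + k (X(k) = (5 + k) - 4 = 1 + k)
w*(U + X(a)) = -143*(-53 + (1 + 1)) = -143*(-53 + 2) = -143*(-51) = 7293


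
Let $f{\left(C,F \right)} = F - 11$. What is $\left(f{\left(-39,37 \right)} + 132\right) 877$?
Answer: $138566$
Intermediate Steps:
$f{\left(C,F \right)} = -11 + F$
$\left(f{\left(-39,37 \right)} + 132\right) 877 = \left(\left(-11 + 37\right) + 132\right) 877 = \left(26 + 132\right) 877 = 158 \cdot 877 = 138566$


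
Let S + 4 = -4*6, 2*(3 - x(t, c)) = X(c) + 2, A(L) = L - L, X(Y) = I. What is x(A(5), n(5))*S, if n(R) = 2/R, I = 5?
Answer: 14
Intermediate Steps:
X(Y) = 5
A(L) = 0
x(t, c) = -½ (x(t, c) = 3 - (5 + 2)/2 = 3 - ½*7 = 3 - 7/2 = -½)
S = -28 (S = -4 - 4*6 = -4 - 24 = -28)
x(A(5), n(5))*S = -½*(-28) = 14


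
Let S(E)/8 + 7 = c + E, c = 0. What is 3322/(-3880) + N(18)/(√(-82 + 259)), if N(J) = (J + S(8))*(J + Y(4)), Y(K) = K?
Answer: -1661/1940 + 572*√177/177 ≈ 42.138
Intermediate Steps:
S(E) = -56 + 8*E (S(E) = -56 + 8*(0 + E) = -56 + 8*E)
N(J) = (4 + J)*(8 + J) (N(J) = (J + (-56 + 8*8))*(J + 4) = (J + (-56 + 64))*(4 + J) = (J + 8)*(4 + J) = (8 + J)*(4 + J) = (4 + J)*(8 + J))
3322/(-3880) + N(18)/(√(-82 + 259)) = 3322/(-3880) + (32 + 18² + 12*18)/(√(-82 + 259)) = 3322*(-1/3880) + (32 + 324 + 216)/(√177) = -1661/1940 + 572*(√177/177) = -1661/1940 + 572*√177/177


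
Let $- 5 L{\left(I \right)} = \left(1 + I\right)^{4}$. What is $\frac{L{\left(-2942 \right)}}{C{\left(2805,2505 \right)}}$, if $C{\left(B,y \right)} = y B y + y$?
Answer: $- \frac{74813521569361}{88007238150} \approx -850.08$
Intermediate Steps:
$C{\left(B,y \right)} = y + B y^{2}$ ($C{\left(B,y \right)} = B y y + y = B y^{2} + y = y + B y^{2}$)
$L{\left(I \right)} = - \frac{\left(1 + I\right)^{4}}{5}$
$\frac{L{\left(-2942 \right)}}{C{\left(2805,2505 \right)}} = \frac{\left(- \frac{1}{5}\right) \left(1 - 2942\right)^{4}}{2505 \left(1 + 2805 \cdot 2505\right)} = \frac{\left(- \frac{1}{5}\right) \left(-2941\right)^{4}}{2505 \left(1 + 7026525\right)} = \frac{\left(- \frac{1}{5}\right) 74813521569361}{2505 \cdot 7026526} = - \frac{74813521569361}{5 \cdot 17601447630} = \left(- \frac{74813521569361}{5}\right) \frac{1}{17601447630} = - \frac{74813521569361}{88007238150}$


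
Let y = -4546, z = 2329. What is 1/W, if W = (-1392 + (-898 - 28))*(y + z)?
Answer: 1/5139006 ≈ 1.9459e-7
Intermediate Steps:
W = 5139006 (W = (-1392 + (-898 - 28))*(-4546 + 2329) = (-1392 - 926)*(-2217) = -2318*(-2217) = 5139006)
1/W = 1/5139006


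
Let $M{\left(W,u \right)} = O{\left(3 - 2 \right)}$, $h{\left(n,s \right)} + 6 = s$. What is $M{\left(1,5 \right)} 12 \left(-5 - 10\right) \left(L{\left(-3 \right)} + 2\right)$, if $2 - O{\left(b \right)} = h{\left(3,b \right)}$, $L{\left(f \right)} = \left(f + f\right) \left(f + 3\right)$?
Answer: $-2520$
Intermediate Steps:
$h{\left(n,s \right)} = -6 + s$
$L{\left(f \right)} = 2 f \left(3 + f\right)$
$O{\left(b \right)} = 8 - b$ ($O{\left(b \right)} = 2 - \left(-6 + b\right) = 8 - b$)
$M{\left(W,u \right)} = 7$ ($M{\left(W,u \right)} = 8 - \left(3 - 2\right) = 8 - 1 = 7$)
$M{\left(1,5 \right)} 12 \left(-5 - 10\right) \left(L{\left(-3 \right)} + 2\right) = 7 \cdot 12 \left(-5 - 10\right) \left(2 \left(-3\right) \left(3 - 3\right) + 2\right) = 84 \left(- 15 \left(2 \left(-3\right) 0 + 2\right)\right) = 84 \left(- 15 \left(0 + 2\right)\right) = 84 \left(\left(-15\right) 2\right) = 84 \left(-30\right) = -2520$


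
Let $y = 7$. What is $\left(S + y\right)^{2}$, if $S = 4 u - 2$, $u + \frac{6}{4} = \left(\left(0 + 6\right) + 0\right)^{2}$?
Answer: $20449$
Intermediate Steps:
$u = \frac{69}{2}$ ($u = - \frac{3}{2} + \left(\left(0 + 6\right) + 0\right)^{2} = - \frac{3}{2} + \left(6 + 0\right)^{2} = - \frac{3}{2} + 6^{2} = - \frac{3}{2} + 36 = \frac{69}{2} \approx 34.5$)
$S = 136$ ($S = 4 \cdot \frac{69}{2} - 2 = 138 - 2 = 136$)
$\left(S + y\right)^{2} = \left(136 + 7\right)^{2} = 143^{2} = 20449$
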